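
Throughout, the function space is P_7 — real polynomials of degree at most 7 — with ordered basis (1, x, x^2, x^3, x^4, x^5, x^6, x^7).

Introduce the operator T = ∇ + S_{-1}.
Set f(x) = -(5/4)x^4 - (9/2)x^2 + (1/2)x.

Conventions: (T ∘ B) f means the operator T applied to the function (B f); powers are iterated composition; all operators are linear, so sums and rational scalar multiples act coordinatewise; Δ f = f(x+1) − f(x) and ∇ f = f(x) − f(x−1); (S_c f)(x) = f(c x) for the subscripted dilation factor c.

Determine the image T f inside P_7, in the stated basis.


∇ f = -5x^3 + (15/2)x^2 - 14x + 25/4
S_{-1} f = -(5/4)x^4 - (9/2)x^2 - (1/2)x
(∇ + S_{-1}) f = -(5/4)x^4 - 5x^3 + 3x^2 - (29/2)x + 25/4

the image equals g(x) = -(5/4)x^4 - 5x^3 + 3x^2 - (29/2)x + 25/4


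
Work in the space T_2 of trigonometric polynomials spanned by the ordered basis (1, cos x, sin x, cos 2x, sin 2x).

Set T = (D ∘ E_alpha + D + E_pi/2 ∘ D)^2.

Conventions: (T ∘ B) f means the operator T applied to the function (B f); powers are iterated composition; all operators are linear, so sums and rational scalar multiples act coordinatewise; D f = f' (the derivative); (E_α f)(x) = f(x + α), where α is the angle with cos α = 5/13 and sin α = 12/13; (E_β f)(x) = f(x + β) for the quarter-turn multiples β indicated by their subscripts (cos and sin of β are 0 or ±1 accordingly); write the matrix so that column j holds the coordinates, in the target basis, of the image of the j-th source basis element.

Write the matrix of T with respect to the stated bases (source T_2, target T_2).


image of 1: 0
image of cos x: (301/169)cos x + (900/169)sin x
image of sin x: -(900/169)cos x + (301/169)sin x
image of cos 2x: (956/28561)cos 2x - (114240/28561)sin 2x
image of sin 2x: (114240/28561)cos 2x + (956/28561)sin 2x
each image's coordinates form column j of the matrix

the matrix is [[0, 0, 0, 0, 0]; [0, 301/169, -900/169, 0, 0]; [0, 900/169, 301/169, 0, 0]; [0, 0, 0, 956/28561, 114240/28561]; [0, 0, 0, -114240/28561, 956/28561]] (rows listed top to bottom)


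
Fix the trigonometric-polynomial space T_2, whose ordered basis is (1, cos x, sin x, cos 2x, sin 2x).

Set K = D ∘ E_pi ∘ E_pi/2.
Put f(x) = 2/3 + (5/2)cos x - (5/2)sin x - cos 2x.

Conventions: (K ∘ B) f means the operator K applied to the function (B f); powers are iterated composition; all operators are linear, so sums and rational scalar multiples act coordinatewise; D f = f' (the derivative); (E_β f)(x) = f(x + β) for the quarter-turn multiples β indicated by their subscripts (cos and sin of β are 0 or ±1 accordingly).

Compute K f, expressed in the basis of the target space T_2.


the result is g(x) = (5/2)cos x - (5/2)sin x - 2sin 2x

E_pi/2 f = 2/3 - (5/2)cos x - (5/2)sin x + cos 2x
E_pi E_pi/2 f = 2/3 + (5/2)cos x + (5/2)sin x + cos 2x
D E_pi E_pi/2 f = (5/2)cos x - (5/2)sin x - 2sin 2x


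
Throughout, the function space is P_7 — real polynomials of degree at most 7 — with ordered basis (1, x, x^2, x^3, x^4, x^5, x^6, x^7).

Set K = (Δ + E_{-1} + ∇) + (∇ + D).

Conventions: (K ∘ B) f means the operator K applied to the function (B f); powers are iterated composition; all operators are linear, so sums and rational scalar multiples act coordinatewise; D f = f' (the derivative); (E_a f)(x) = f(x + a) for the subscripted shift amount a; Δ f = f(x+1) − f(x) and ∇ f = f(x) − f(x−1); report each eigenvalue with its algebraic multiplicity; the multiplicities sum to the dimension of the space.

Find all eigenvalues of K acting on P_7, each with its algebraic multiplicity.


image of 1: 1
image of x: x + 3
image of x^2: x^2 + 6x
image of x^3: x^3 + 9x^2 + 2
image of x^4: x^4 + 12x^3 + 8x
image of x^5: x^5 + 15x^4 + 20x^2 + 2
image of x^6: x^6 + 18x^5 + 40x^3 + 12x
image of x^7: x^7 + 21x^6 + 70x^4 + 42x^2 + 2
the matrix is upper triangular; its diagonal is (1, 1, 1, 1, 1, 1, 1, 1)
for a triangular matrix the eigenvalues are the diagonal entries, with algebraic multiplicity their repetition count

λ = 1 (multiplicity 8)


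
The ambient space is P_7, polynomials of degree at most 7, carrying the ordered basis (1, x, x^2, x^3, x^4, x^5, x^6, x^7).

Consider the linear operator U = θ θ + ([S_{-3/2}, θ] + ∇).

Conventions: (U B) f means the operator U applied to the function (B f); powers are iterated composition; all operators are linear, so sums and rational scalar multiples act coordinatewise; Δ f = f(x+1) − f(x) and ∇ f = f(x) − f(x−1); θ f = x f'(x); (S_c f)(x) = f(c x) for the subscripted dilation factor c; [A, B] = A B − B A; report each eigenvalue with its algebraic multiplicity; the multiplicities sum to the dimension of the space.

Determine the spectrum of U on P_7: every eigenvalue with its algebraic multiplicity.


λ = 0 (multiplicity 1), λ = 1 (multiplicity 1), λ = 4 (multiplicity 1), λ = 9 (multiplicity 1), λ = 16 (multiplicity 1), λ = 25 (multiplicity 1), λ = 36 (multiplicity 1), λ = 49 (multiplicity 1)

image of 1: 0
image of x: x + 1
image of x^2: 4x^2 + 2x - 1
image of x^3: 9x^3 + 3x^2 - 3x + 1
image of x^4: 16x^4 + 4x^3 - 6x^2 + 4x - 1
image of x^5: 25x^5 + 5x^4 - 10x^3 + 10x^2 - 5x + 1
image of x^6: 36x^6 + 6x^5 - 15x^4 + 20x^3 - 15x^2 + 6x - 1
image of x^7: 49x^7 + 7x^6 - 21x^5 + 35x^4 - 35x^3 + 21x^2 - 7x + 1
the matrix is upper triangular; its diagonal is (0, 1, 4, 9, 16, 25, 36, 49)
for a triangular matrix the eigenvalues are the diagonal entries, with algebraic multiplicity their repetition count


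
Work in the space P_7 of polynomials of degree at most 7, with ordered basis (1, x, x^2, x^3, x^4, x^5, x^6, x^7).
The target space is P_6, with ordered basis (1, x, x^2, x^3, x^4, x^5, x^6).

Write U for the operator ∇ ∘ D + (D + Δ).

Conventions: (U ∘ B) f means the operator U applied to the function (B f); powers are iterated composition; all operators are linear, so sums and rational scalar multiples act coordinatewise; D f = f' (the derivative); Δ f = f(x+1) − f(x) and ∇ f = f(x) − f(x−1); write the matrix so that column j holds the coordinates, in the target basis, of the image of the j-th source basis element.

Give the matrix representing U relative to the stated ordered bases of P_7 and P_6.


the matrix is [[0, 2, 3, -2, 5, -4, 7, -6]; [0, 0, 4, 9, -8, 25, -24, 49]; [0, 0, 0, 6, 18, -20, 75, -84]; [0, 0, 0, 0, 8, 30, -40, 175]; [0, 0, 0, 0, 0, 10, 45, -70]; [0, 0, 0, 0, 0, 0, 12, 63]; [0, 0, 0, 0, 0, 0, 0, 14]] (rows listed top to bottom)

image of 1: 0
image of x: 2
image of x^2: 4x + 3
image of x^3: 6x^2 + 9x - 2
image of x^4: 8x^3 + 18x^2 - 8x + 5
image of x^5: 10x^4 + 30x^3 - 20x^2 + 25x - 4
image of x^6: 12x^5 + 45x^4 - 40x^3 + 75x^2 - 24x + 7
image of x^7: 14x^6 + 63x^5 - 70x^4 + 175x^3 - 84x^2 + 49x - 6
each image's coordinates form column j of the matrix


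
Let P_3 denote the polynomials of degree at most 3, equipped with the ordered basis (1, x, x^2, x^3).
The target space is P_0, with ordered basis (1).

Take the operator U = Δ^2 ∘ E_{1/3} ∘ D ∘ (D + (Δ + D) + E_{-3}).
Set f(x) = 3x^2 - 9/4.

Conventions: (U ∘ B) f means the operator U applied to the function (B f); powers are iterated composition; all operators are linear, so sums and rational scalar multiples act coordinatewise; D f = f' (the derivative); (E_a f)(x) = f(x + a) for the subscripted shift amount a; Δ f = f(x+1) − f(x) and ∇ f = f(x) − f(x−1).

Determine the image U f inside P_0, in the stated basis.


g(x) = 0

D f = 6x
Δ f = 6x + 3
D f = 6x
(Δ + D) f = 12x + 3
E_{-3} f = 3x^2 - 18x + 99/4
(D + (Δ + D) + E_{-3}) f = 3x^2 + 111/4
D (D + (Δ + D) + E_{-3}) f = 6x
E_{1/3} D (D + (Δ + D) + E_{-3}) f = 6x + 2
Δ (E_{1/3} ∘ D) (D + (Δ + D) + E_{-3}) f = 6
Δ Δ (E_{1/3} ∘ D) (D + (Δ + D) + E_{-3}) f = 0


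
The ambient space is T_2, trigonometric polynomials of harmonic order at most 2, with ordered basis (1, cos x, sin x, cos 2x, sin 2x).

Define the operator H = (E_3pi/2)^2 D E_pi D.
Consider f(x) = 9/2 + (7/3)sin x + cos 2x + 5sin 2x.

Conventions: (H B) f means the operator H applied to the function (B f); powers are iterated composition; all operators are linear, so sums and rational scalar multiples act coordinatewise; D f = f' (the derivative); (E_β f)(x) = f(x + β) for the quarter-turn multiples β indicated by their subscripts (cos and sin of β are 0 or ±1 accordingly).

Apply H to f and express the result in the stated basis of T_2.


the image equals g(x) = -(7/3)sin x - 4cos 2x - 20sin 2x

D f = (7/3)cos x + 10cos 2x - 2sin 2x
E_pi D f = -(7/3)cos x + 10cos 2x - 2sin 2x
D E_pi D f = (7/3)sin x - 4cos 2x - 20sin 2x
E_3pi/2 (D E_pi) D f = -(7/3)cos x + 4cos 2x + 20sin 2x
E_3pi/2 E_3pi/2 (D E_pi) D f = -(7/3)sin x - 4cos 2x - 20sin 2x


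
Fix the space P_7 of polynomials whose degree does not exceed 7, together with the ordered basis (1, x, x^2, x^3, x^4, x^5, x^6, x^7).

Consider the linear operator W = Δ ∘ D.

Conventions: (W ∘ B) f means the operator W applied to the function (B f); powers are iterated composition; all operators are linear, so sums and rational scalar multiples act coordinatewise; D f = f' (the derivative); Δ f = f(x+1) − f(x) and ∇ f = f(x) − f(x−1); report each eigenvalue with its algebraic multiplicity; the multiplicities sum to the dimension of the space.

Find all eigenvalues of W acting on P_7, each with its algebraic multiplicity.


λ = 0 (multiplicity 8)

image of 1: 0
image of x: 0
image of x^2: 2
image of x^3: 6x + 3
image of x^4: 12x^2 + 12x + 4
image of x^5: 20x^3 + 30x^2 + 20x + 5
image of x^6: 30x^4 + 60x^3 + 60x^2 + 30x + 6
image of x^7: 42x^5 + 105x^4 + 140x^3 + 105x^2 + 42x + 7
the matrix is upper triangular; its diagonal is (0, 0, 0, 0, 0, 0, 0, 0)
for a triangular matrix the eigenvalues are the diagonal entries, with algebraic multiplicity their repetition count


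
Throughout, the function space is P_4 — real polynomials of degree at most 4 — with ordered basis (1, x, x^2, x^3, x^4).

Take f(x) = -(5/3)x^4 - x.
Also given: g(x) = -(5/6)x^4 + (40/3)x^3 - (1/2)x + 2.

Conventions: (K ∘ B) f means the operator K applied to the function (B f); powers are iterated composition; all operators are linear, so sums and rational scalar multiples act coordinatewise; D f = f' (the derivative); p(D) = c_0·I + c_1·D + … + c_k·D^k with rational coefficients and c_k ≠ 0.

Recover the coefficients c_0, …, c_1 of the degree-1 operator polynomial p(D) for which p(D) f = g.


p(D) = (1/2)·I − 2·D, i.e. c_0 = 1/2, c_1 = -2

D^0 f = -(5/3)x^4 - x
D^1 f = -(20/3)x^3 - 1
matching coefficients of g against c_0 f + c_1 Df + … from the top degree down determines the c_i
solution: c_0 = 1/2, c_1 = -2


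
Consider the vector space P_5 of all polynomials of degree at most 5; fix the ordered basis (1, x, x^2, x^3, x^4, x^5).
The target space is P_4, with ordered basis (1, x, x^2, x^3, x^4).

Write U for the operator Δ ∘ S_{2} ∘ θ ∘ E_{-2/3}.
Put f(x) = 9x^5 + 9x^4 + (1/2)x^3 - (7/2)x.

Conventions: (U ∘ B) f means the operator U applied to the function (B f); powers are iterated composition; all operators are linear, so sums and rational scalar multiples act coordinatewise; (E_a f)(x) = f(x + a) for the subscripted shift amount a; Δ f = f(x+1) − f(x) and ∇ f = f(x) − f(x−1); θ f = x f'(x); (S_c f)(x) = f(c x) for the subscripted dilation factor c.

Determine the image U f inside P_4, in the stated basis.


E_{-2/3} f = 9x^5 - 21x^4 + (33/2)x^3 - (11/3)x^2 - (83/18)x + 25/9
θ E_{-2/3} f = 45x^5 - 84x^4 + (99/2)x^3 - (22/3)x^2 - (83/18)x
S_{2} θ E_{-2/3} f = 1440x^5 - 1344x^4 + 396x^3 - (88/3)x^2 - (83/9)x
Δ (S_{2} ∘ θ ∘ E_{-2/3}) f = 7200x^4 + 9024x^3 + 7524x^2 + (8860/3)x + 4081/9

g(x) = 7200x^4 + 9024x^3 + 7524x^2 + (8860/3)x + 4081/9


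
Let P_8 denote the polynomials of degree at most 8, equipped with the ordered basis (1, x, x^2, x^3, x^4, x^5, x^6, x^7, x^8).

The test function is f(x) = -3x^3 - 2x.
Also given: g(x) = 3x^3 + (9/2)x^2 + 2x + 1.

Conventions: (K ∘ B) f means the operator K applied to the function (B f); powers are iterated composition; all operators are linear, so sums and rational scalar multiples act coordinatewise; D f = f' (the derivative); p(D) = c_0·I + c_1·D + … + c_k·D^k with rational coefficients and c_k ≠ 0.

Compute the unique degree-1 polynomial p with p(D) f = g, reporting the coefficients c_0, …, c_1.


c_0 = -1, c_1 = -1/2

D^0 f = -3x^3 - 2x
D^1 f = -9x^2 - 2
matching coefficients of g against c_0 f + c_1 Df + … from the top degree down determines the c_i
solution: c_0 = -1, c_1 = -1/2


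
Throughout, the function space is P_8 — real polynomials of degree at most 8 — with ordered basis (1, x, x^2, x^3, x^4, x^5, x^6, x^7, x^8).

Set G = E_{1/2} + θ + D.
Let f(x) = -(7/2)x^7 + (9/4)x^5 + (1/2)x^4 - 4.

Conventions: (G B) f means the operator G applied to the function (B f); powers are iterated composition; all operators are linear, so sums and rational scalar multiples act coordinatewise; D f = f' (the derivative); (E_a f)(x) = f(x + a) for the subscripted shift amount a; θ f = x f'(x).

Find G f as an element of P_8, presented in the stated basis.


E_{1/2} f = -(7/2)x^7 - (49/4)x^6 - (129/8)x^5 - (147/16)x^4 - (33/32)x^3 + (81/64)x^2 + (73/128)x - 1005/256
θ f = -(49/2)x^7 + (45/4)x^5 + 2x^4
D f = -(49/2)x^6 + (45/4)x^4 + 2x^3
(E_{1/2} + θ + D) f = -28x^7 - (147/4)x^6 - (39/8)x^5 + (65/16)x^4 + (31/32)x^3 + (81/64)x^2 + (73/128)x - 1005/256

the image equals g(x) = -28x^7 - (147/4)x^6 - (39/8)x^5 + (65/16)x^4 + (31/32)x^3 + (81/64)x^2 + (73/128)x - 1005/256


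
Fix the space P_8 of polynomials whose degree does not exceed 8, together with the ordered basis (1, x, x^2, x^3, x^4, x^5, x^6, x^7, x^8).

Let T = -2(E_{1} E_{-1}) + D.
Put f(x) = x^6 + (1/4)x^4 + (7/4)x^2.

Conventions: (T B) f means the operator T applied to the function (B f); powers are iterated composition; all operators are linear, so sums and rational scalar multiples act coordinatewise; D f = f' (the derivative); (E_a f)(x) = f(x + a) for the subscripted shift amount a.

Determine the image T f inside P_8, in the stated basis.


g(x) = -2x^6 + 6x^5 - (1/2)x^4 + x^3 - (7/2)x^2 + (7/2)x

E_{-1} f = x^6 - 6x^5 + (61/4)x^4 - 21x^3 + (73/4)x^2 - (21/2)x + 3
E_{1} E_{-1} f = x^6 + (1/4)x^4 + (7/4)x^2
(-2(E_{1} E_{-1})) f = -2x^6 - (1/2)x^4 - (7/2)x^2
D f = 6x^5 + x^3 + (7/2)x
(-2(E_{1} E_{-1}) + D) f = -2x^6 + 6x^5 - (1/2)x^4 + x^3 - (7/2)x^2 + (7/2)x


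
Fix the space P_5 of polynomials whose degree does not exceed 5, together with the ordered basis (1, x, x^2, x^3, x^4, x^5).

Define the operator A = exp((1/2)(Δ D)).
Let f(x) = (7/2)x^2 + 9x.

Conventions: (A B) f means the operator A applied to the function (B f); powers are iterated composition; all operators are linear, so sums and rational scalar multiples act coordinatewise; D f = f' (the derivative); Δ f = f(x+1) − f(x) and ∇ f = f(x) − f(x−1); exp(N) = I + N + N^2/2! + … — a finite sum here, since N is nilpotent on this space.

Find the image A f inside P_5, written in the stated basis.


g(x) = (7/2)x^2 + 9x + 7/2

order-1 term: 7/2
the series for exp((1/2)(Δ D)) f terminates at order 1
exp((1/2)(Δ D)) f = (7/2)x^2 + 9x + 7/2


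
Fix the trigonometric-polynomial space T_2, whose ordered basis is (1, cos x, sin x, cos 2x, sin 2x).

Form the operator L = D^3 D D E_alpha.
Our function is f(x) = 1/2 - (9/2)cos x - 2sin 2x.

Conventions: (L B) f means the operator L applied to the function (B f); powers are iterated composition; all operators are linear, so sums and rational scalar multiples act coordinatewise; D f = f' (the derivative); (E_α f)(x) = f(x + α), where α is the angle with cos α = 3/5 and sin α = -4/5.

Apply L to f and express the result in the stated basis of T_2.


E_alpha f = 1/2 - (27/10)cos x - (18/5)sin x + (48/25)cos 2x + (14/25)sin 2x
D E_alpha f = -(18/5)cos x + (27/10)sin x + (28/25)cos 2x - (96/25)sin 2x
D D E_alpha f = (27/10)cos x + (18/5)sin x - (192/25)cos 2x - (56/25)sin 2x
D (D D) E_alpha f = (18/5)cos x - (27/10)sin x - (112/25)cos 2x + (384/25)sin 2x
D D (D D) E_alpha f = -(27/10)cos x - (18/5)sin x + (768/25)cos 2x + (224/25)sin 2x
D D D (D D) E_alpha f = -(18/5)cos x + (27/10)sin x + (448/25)cos 2x - (1536/25)sin 2x

the image equals g(x) = -(18/5)cos x + (27/10)sin x + (448/25)cos 2x - (1536/25)sin 2x


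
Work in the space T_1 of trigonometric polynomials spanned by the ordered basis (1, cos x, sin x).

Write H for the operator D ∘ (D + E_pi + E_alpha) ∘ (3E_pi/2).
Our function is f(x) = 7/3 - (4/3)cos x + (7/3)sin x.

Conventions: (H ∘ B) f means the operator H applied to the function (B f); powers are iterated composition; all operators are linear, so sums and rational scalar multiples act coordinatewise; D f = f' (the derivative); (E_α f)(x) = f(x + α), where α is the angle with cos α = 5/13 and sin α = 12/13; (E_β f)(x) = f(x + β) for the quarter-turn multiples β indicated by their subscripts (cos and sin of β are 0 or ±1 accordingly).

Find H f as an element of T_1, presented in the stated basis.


E_pi/2 f = 7/3 + (7/3)cos x + (4/3)sin x
(3E_pi/2) f = 7 + 7cos x + 4sin x
D (3E_pi/2) f = 4cos x - 7sin x
E_pi (3E_pi/2) f = 7 - 7cos x - 4sin x
E_alpha (3E_pi/2) f = 7 + (83/13)cos x - (64/13)sin x
(D + E_pi + E_alpha) (3E_pi/2) f = 14 + (44/13)cos x - (207/13)sin x
D (D + E_pi + E_alpha) (3E_pi/2) f = -(207/13)cos x - (44/13)sin x

g(x) = -(207/13)cos x - (44/13)sin x


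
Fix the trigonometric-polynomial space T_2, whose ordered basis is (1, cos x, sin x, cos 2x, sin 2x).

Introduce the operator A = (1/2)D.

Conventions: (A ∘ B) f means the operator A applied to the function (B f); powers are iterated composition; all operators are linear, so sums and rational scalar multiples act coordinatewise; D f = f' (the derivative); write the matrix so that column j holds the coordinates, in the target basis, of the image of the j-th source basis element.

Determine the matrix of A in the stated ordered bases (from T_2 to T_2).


the matrix is [[0, 0, 0, 0, 0]; [0, 0, 1/2, 0, 0]; [0, -1/2, 0, 0, 0]; [0, 0, 0, 0, 1]; [0, 0, 0, -1, 0]] (rows listed top to bottom)

image of 1: 0
image of cos x: -(1/2)sin x
image of sin x: (1/2)cos x
image of cos 2x: -sin 2x
image of sin 2x: cos 2x
each image's coordinates form column j of the matrix


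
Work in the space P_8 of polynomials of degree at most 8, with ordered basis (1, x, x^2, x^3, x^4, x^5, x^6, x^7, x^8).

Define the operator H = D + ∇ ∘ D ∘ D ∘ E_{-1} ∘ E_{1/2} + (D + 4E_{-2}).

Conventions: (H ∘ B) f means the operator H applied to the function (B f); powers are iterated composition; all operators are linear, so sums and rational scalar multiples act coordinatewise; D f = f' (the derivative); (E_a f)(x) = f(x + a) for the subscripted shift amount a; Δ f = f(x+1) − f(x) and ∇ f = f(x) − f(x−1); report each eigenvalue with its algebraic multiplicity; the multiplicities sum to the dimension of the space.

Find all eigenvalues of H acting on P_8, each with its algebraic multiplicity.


image of 1: 4
image of x: 4x - 6
image of x^2: 4x^2 - 12x + 16
image of x^3: 4x^3 - 18x^2 + 48x - 26
image of x^4: 4x^4 - 24x^3 + 96x^2 - 104x + 40
image of x^5: 4x^5 - 30x^4 + 160x^3 - 260x^2 + 200x - 63
image of x^6: 4x^6 - 36x^5 + 240x^4 - 520x^3 + 600x^2 - 378x + 106
image of x^7: 4x^7 - 42x^6 + 336x^5 - 910x^4 + 1400x^3 - 1323x^2 + 742x - 1555/8
image of x^8: 4x^8 - 48x^7 + 448x^6 - 1456x^5 + 2800x^4 - 3528x^3 + 2968x^2 - 1555x + 387
the matrix is upper triangular; its diagonal is (4, 4, 4, 4, 4, 4, 4, 4, 4)
for a triangular matrix the eigenvalues are the diagonal entries, with algebraic multiplicity their repetition count

λ = 4 (multiplicity 9)


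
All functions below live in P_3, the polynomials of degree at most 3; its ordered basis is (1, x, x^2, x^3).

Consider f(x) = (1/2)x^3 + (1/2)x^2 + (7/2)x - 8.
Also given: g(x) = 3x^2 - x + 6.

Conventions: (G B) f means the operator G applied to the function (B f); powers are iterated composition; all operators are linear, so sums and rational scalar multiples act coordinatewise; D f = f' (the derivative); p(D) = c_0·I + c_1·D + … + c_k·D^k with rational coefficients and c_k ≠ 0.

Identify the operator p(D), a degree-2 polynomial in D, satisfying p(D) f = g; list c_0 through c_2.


D^0 f = (1/2)x^3 + (1/2)x^2 + (7/2)x - 8
D^1 f = (3/2)x^2 + x + 7/2
D^2 f = 3x + 1
matching coefficients of g against c_0 f + c_1 Df + … from the top degree down determines the c_i
solution: c_0 = 0, c_1 = 2, c_2 = -1

p(D) = 2·D − D^2, i.e. c_0 = 0, c_1 = 2, c_2 = -1


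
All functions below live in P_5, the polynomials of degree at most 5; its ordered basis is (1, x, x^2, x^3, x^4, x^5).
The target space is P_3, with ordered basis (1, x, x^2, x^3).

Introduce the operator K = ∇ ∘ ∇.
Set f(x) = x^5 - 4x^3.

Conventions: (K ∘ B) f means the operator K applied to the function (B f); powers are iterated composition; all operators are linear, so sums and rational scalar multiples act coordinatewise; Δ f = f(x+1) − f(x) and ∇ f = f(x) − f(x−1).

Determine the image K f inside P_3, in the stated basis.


g(x) = 20x^3 - 60x^2 + 46x - 6

∇ f = 5x^4 - 10x^3 - 2x^2 + 7x - 3
∇ ∇ f = 20x^3 - 60x^2 + 46x - 6


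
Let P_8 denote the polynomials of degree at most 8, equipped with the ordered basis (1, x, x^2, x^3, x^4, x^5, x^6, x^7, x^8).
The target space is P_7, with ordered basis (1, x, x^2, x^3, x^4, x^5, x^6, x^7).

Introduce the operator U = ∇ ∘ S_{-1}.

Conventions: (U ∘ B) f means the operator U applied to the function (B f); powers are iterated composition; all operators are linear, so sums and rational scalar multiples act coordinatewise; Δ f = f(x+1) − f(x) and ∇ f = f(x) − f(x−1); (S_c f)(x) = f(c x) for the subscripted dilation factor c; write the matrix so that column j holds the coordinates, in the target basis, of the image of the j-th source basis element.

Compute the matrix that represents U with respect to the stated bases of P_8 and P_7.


the matrix is [[0, -1, -1, -1, -1, -1, -1, -1, -1]; [0, 0, 2, 3, 4, 5, 6, 7, 8]; [0, 0, 0, -3, -6, -10, -15, -21, -28]; [0, 0, 0, 0, 4, 10, 20, 35, 56]; [0, 0, 0, 0, 0, -5, -15, -35, -70]; [0, 0, 0, 0, 0, 0, 6, 21, 56]; [0, 0, 0, 0, 0, 0, 0, -7, -28]; [0, 0, 0, 0, 0, 0, 0, 0, 8]] (rows listed top to bottom)

image of 1: 0
image of x: -1
image of x^2: 2x - 1
image of x^3: -3x^2 + 3x - 1
image of x^4: 4x^3 - 6x^2 + 4x - 1
image of x^5: -5x^4 + 10x^3 - 10x^2 + 5x - 1
image of x^6: 6x^5 - 15x^4 + 20x^3 - 15x^2 + 6x - 1
image of x^7: -7x^6 + 21x^5 - 35x^4 + 35x^3 - 21x^2 + 7x - 1
image of x^8: 8x^7 - 28x^6 + 56x^5 - 70x^4 + 56x^3 - 28x^2 + 8x - 1
each image's coordinates form column j of the matrix


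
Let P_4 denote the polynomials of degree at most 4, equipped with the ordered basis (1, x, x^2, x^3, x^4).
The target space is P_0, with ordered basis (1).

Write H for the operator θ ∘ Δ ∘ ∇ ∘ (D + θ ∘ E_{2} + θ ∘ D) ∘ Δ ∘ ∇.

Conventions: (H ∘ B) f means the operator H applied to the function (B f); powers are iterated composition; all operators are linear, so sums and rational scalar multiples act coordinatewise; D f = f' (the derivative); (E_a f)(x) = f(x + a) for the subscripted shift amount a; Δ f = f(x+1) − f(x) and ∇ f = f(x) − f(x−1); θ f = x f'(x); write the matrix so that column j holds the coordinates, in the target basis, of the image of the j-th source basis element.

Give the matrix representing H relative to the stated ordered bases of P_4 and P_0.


the matrix is [[0, 0, 0, 0, 0]] (rows listed top to bottom)

image of 1: 0
image of x: 0
image of x^2: 0
image of x^3: 0
image of x^4: 0
each image's coordinates form column j of the matrix


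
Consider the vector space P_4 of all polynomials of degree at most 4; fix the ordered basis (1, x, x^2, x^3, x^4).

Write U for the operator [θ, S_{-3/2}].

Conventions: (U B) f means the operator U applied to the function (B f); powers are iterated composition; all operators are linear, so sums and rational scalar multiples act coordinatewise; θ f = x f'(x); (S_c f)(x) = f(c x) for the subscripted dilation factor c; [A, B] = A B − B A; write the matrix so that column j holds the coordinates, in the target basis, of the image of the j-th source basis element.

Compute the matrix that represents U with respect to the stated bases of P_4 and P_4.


the matrix is [[0, 0, 0, 0, 0]; [0, 0, 0, 0, 0]; [0, 0, 0, 0, 0]; [0, 0, 0, 0, 0]; [0, 0, 0, 0, 0]] (rows listed top to bottom)

image of 1: 0
image of x: 0
image of x^2: 0
image of x^3: 0
image of x^4: 0
each image's coordinates form column j of the matrix


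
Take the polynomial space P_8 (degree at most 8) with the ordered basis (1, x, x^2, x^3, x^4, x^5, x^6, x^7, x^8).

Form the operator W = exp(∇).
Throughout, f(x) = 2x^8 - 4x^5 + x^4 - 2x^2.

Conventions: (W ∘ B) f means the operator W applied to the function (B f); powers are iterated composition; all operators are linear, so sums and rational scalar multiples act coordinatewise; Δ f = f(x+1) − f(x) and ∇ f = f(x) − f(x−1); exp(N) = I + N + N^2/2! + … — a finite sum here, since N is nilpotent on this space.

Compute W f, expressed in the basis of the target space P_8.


the result is g(x) = 2x^8 + 16x^7 - 116x^5 + 121x^4 + 228x^3 - 466x^2 + 116x + 93

order-1 term: 16x^7 - 56x^6 + 112x^5 - 160x^4 + 156x^3 - 102x^2 + 36x - 5
order-2 term: 56x^6 - 336x^5 + 980x^4 - 1720x^3 + 1862x^2 - 1160x + 319
order-3 term: 112x^5 - 840x^4 + 2800x^3 - 5080x^2 + 4940x - 2038
order-4 term: 140x^4 - 1120x^3 + 3640x^2 - 5620x + 3443
order-5 term: 112x^3 - 840x^2 + 2240x - 2104
order-6 term: 56x^2 - 336x + 532
order-7 term: 16x - 56
order-8 term: 2
the series for exp(∇) f terminates at order 8
exp(∇) f = 2x^8 + 16x^7 - 116x^5 + 121x^4 + 228x^3 - 466x^2 + 116x + 93


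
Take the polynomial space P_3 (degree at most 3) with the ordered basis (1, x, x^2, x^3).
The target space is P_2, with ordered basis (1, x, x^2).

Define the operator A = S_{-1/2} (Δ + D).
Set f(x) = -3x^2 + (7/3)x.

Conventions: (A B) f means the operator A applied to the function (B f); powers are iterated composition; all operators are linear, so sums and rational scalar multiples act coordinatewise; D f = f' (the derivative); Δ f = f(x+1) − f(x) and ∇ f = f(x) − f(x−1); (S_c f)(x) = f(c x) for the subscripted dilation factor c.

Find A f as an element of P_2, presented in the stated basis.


Δ f = -6x - 2/3
D f = -6x + 7/3
(Δ + D) f = -12x + 5/3
S_{-1/2} (Δ + D) f = 6x + 5/3

the result is g(x) = 6x + 5/3


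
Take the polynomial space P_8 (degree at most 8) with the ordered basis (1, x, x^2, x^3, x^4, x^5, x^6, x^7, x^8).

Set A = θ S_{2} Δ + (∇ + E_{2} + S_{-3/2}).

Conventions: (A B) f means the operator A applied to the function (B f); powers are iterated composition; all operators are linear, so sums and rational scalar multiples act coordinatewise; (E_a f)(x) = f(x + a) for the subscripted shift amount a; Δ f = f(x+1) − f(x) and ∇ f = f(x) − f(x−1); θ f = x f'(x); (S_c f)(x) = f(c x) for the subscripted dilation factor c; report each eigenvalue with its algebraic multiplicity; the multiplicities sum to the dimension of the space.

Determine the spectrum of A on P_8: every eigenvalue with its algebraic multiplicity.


λ = -2059/128 (multiplicity 1), λ = -211/32 (multiplicity 1), λ = -19/8 (multiplicity 1), λ = -1/2 (multiplicity 1), λ = 2 (multiplicity 1), λ = 13/4 (multiplicity 1), λ = 97/16 (multiplicity 1), λ = 793/64 (multiplicity 1), λ = 6817/256 (multiplicity 1)

image of 1: 2
image of x: -(1/2)x + 3
image of x^2: (13/4)x^2 + 10x + 3
image of x^3: -(19/8)x^3 + 33x^2 + 15x + 9
image of x^4: (97/16)x^4 + 108x^3 + 66x^2 + 44x + 15
image of x^5: -(211/32)x^5 + 335x^4 + 270x^3 + 170x^2 + 85x + 33
image of x^6: (793/64)x^6 + 978x^5 + 1005x^4 + 660x^3 + 345x^2 + 210x + 63
image of x^7: -(2059/128)x^7 + 2709x^6 + 3423x^5 + 2555x^4 + 1365x^3 + 861x^2 + 455x + 129
image of x^8: (6817/256)x^8 + 7192x^7 + 10836x^6 + 9464x^5 + 5530x^4 + 3192x^3 + 1988x^2 + 1048x + 255
the matrix is upper triangular; its diagonal is (2, -1/2, 13/4, -19/8, 97/16, -211/32, 793/64, -2059/128, 6817/256)
for a triangular matrix the eigenvalues are the diagonal entries, with algebraic multiplicity their repetition count


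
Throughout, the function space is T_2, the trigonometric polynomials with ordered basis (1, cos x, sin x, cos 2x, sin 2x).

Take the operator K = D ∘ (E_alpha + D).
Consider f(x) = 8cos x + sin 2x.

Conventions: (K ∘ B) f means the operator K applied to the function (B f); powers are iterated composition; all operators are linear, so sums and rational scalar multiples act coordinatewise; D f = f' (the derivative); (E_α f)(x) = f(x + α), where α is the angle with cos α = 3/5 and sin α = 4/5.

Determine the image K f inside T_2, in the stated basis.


E_alpha f = (24/5)cos x - (32/5)sin x + (24/25)cos 2x - (7/25)sin 2x
D f = -8sin x + 2cos 2x
(E_alpha + D) f = (24/5)cos x - (72/5)sin x + (74/25)cos 2x - (7/25)sin 2x
D (E_alpha + D) f = -(72/5)cos x - (24/5)sin x - (14/25)cos 2x - (148/25)sin 2x

g(x) = -(72/5)cos x - (24/5)sin x - (14/25)cos 2x - (148/25)sin 2x


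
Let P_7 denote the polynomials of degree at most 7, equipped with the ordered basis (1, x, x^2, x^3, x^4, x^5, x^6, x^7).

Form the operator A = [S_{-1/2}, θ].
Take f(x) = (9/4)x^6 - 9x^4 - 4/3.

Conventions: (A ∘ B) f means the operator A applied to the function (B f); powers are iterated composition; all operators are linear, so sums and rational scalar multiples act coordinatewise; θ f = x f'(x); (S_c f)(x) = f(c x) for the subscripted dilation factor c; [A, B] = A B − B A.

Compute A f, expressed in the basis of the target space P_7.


the image equals g(x) = 0

θ f = (27/2)x^6 - 36x^4
S_{-1/2} θ f = (27/128)x^6 - (9/4)x^4
S_{-1/2} f = (9/256)x^6 - (9/16)x^4 - 4/3
θ S_{-1/2} f = (27/128)x^6 - (9/4)x^4
[S_{-1/2}, θ] f = 0


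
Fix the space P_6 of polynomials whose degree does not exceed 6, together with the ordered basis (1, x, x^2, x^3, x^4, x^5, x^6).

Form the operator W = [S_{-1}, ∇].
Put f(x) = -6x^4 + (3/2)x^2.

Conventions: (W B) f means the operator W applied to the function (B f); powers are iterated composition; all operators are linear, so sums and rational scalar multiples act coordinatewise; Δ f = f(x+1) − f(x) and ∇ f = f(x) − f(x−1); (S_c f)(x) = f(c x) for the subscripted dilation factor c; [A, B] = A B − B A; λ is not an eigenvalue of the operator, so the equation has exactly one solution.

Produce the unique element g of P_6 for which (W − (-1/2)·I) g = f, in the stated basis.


the image equals g(x) = -12x^4 - 192x^3 + 2307x^2 + 18264x - 72288

write g with unknown coordinates in the stated basis and equate coefficients in (W − (-1/2)·I) g = f
solving from the highest basis element down gives g = -12x^4 - 192x^3 + 2307x^2 + 18264x - 72288
check: W g = 96x^3 - 1152x^2 - 9132x + 36144
so W g − (-1/2)·g = -6x^4 + (3/2)x^2 = f ✓


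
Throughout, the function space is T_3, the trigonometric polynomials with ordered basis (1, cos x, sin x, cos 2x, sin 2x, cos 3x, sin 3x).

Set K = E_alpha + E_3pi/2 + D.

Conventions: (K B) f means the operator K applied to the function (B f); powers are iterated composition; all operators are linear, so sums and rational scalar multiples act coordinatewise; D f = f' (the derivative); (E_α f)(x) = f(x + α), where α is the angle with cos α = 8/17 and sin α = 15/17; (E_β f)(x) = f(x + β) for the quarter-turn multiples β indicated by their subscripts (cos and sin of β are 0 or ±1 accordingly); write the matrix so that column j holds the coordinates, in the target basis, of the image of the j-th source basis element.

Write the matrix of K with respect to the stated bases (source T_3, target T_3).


the matrix is [[2, 0, 0, 0, 0, 0, 0]; [0, 8/17, 15/17, 0, 0, 0, 0]; [0, -15/17, 8/17, 0, 0, 0, 0]; [0, 0, 0, -450/289, 818/289, 0, 0]; [0, 0, 0, -818/289, -450/289, 0, 0]; [0, 0, 0, 0, 0, -4888/4913, 19157/4913]; [0, 0, 0, 0, 0, -19157/4913, -4888/4913]] (rows listed top to bottom)

image of 1: 2
image of cos x: (8/17)cos x - (15/17)sin x
image of sin x: (15/17)cos x + (8/17)sin x
image of cos 2x: -(450/289)cos 2x - (818/289)sin 2x
image of sin 2x: (818/289)cos 2x - (450/289)sin 2x
image of cos 3x: -(4888/4913)cos 3x - (19157/4913)sin 3x
image of sin 3x: (19157/4913)cos 3x - (4888/4913)sin 3x
each image's coordinates form column j of the matrix


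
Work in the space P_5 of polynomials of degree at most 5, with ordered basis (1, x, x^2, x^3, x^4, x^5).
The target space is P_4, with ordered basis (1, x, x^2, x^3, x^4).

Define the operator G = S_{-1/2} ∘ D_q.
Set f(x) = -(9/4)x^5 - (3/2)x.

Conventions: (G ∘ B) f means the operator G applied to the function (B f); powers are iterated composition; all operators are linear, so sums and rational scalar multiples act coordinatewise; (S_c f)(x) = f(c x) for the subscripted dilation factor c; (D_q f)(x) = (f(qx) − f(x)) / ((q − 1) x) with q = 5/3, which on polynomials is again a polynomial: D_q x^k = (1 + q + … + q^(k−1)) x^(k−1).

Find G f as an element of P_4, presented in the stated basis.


the image equals g(x) = -(1441/576)x^4 - 3/2

D_q f = -(1441/36)x^4 - 3/2
S_{-1/2} D_q f = -(1441/576)x^4 - 3/2


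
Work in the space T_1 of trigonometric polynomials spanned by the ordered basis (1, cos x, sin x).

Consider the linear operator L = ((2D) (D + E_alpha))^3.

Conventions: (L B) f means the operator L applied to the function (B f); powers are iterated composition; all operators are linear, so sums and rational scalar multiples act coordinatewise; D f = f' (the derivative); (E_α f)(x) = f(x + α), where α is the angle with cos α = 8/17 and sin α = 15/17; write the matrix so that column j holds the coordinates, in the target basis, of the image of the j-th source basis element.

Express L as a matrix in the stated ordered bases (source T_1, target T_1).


image of 1: 0
image of cos x: -(212992/4913)cos x - (192512/4913)sin x
image of sin x: (192512/4913)cos x - (212992/4913)sin x
each image's coordinates form column j of the matrix

the matrix is [[0, 0, 0]; [0, -212992/4913, 192512/4913]; [0, -192512/4913, -212992/4913]] (rows listed top to bottom)


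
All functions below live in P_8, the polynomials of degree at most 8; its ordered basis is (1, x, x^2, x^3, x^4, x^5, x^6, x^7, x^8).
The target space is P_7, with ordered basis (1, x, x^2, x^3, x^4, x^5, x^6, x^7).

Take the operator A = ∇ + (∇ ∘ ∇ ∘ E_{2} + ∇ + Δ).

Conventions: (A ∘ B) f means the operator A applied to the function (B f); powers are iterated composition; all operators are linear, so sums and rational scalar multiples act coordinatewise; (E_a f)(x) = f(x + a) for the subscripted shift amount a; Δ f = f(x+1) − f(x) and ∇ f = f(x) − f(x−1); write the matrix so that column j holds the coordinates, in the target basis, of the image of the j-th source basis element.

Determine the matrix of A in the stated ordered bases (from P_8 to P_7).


the matrix is [[0, 3, 1, 9, 13, 33, 61, 129, 253]; [0, 0, 6, 3, 36, 65, 198, 427, 1032]; [0, 0, 0, 9, 6, 90, 195, 693, 1708]; [0, 0, 0, 0, 12, 10, 180, 455, 1848]; [0, 0, 0, 0, 0, 15, 15, 315, 910]; [0, 0, 0, 0, 0, 0, 18, 21, 504]; [0, 0, 0, 0, 0, 0, 0, 21, 28]; [0, 0, 0, 0, 0, 0, 0, 0, 24]] (rows listed top to bottom)

image of 1: 0
image of x: 3
image of x^2: 6x + 1
image of x^3: 9x^2 + 3x + 9
image of x^4: 12x^3 + 6x^2 + 36x + 13
image of x^5: 15x^4 + 10x^3 + 90x^2 + 65x + 33
image of x^6: 18x^5 + 15x^4 + 180x^3 + 195x^2 + 198x + 61
image of x^7: 21x^6 + 21x^5 + 315x^4 + 455x^3 + 693x^2 + 427x + 129
image of x^8: 24x^7 + 28x^6 + 504x^5 + 910x^4 + 1848x^3 + 1708x^2 + 1032x + 253
each image's coordinates form column j of the matrix


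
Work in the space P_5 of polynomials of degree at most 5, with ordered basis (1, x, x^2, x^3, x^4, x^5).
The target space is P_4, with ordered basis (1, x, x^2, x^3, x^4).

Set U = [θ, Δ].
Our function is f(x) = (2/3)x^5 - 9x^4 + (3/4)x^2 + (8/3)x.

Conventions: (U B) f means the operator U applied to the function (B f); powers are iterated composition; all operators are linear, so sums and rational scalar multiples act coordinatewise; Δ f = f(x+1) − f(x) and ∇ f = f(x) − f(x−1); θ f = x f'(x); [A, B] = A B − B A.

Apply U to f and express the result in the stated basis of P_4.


the image equals g(x) = -(10/3)x^4 + (68/3)x^3 + 88x^2 + (559/6)x + 57/2

Δ f = (10/3)x^4 - (88/3)x^3 - (142/3)x^2 - (187/6)x - 59/12
θ Δ f = (40/3)x^4 - 88x^3 - (284/3)x^2 - (187/6)x
θ f = (10/3)x^5 - 36x^4 + (3/2)x^2 + (8/3)x
Δ θ f = (50/3)x^4 - (332/3)x^3 - (548/3)x^2 - (373/3)x - 57/2
[θ, Δ] f = -(10/3)x^4 + (68/3)x^3 + 88x^2 + (559/6)x + 57/2


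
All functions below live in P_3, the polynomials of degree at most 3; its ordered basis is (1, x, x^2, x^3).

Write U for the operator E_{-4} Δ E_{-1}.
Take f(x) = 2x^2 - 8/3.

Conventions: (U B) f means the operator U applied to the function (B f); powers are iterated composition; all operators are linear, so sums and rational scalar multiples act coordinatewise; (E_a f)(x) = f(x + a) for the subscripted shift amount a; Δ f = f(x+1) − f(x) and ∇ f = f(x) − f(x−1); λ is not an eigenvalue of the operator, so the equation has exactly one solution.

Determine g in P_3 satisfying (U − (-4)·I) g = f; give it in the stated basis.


write g with unknown coordinates in the stated basis and equate coefficients in (U − (-4)·I) g = f
solving from the highest basis element down gives g = (1/2)x^2 - (1/4)x + 25/48
check: U g = x - 19/4
so U g − (-4)·g = 2x^2 - 8/3 = f ✓

the image equals g(x) = (1/2)x^2 - (1/4)x + 25/48


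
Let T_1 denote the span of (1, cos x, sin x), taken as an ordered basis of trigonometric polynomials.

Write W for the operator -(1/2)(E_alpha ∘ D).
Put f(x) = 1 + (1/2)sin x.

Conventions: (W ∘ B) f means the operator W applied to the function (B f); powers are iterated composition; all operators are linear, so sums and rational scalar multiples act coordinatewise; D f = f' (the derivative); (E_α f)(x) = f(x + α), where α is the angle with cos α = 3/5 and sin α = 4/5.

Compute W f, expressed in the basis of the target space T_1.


g(x) = -(3/20)cos x + (1/5)sin x

D f = (1/2)cos x
E_alpha D f = (3/10)cos x - (2/5)sin x
(-(1/2)(E_alpha ∘ D)) f = -(3/20)cos x + (1/5)sin x


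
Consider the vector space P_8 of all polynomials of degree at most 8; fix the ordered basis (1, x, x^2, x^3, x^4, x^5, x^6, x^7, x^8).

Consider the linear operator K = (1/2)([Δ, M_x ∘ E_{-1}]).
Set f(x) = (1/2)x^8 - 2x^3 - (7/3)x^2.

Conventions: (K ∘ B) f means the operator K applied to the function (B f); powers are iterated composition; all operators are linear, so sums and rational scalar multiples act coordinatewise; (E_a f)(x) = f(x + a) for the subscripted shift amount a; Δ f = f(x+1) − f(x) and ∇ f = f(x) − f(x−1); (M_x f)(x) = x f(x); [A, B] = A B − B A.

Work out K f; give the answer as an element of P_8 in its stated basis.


E_{-1} f = (1/2)x^8 - 4x^7 + 14x^6 - 28x^5 + 35x^4 - 30x^3 + (53/3)x^2 - (16/3)x + 1/6
M_x E_{-1} f = (1/2)x^9 - 4x^8 + 14x^7 - 28x^6 + 35x^5 - 30x^4 + (53/3)x^3 - (16/3)x^2 + (1/6)x
Δ (M_x ∘ E_{-1}) f = (9/2)x^8 - 14x^7 + 28x^6 - 35x^5 + 28x^4 - 22x^3 + 3x^2 - (1/6)x
Δ f = 4x^7 + 14x^6 + 28x^5 + 35x^4 + 28x^3 + 8x^2 - (20/3)x - 23/6
E_{-1} Δ f = 4x^7 - 14x^6 + 28x^5 - 35x^4 + 28x^3 - 20x^2 + (16/3)x - 1/6
M_x E_{-1} Δ f = 4x^8 - 14x^7 + 28x^6 - 35x^5 + 28x^4 - 20x^3 + (16/3)x^2 - (1/6)x
[Δ, M_x ∘ E_{-1}] f = (1/2)x^8 - 2x^3 - (7/3)x^2
((1/2)([Δ, M_x ∘ E_{-1}])) f = (1/4)x^8 - x^3 - (7/6)x^2

the result is g(x) = (1/4)x^8 - x^3 - (7/6)x^2


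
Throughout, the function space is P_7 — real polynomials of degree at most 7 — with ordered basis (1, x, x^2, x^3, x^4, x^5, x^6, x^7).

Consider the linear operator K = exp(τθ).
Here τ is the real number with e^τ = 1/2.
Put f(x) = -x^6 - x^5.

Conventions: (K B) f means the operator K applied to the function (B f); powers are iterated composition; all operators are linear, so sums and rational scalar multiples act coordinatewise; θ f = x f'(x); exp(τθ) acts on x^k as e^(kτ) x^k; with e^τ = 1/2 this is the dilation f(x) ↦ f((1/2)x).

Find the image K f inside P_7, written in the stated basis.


exp(τθ) x^k = e^(kτ) x^k; with e^τ = 1/2 this sends x^k to (1/2)^k x^k
x^5 ↦ 1/32 x^5
x^6 ↦ 1/64 x^6
applying this coordinatewise to f: exp(τθ) f = -(1/64)x^6 - (1/32)x^5

the result is g(x) = -(1/64)x^6 - (1/32)x^5
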